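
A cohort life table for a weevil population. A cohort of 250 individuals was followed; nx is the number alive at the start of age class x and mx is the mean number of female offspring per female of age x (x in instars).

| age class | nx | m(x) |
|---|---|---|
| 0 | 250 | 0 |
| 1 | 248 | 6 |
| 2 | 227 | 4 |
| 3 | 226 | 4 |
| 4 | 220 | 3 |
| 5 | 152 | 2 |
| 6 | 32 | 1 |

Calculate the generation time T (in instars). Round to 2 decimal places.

2.41

lx = nx/n0 = nx/250: 1, 0.992, 0.908, 0.904, 0.88, 0.608, 0.128
lx·mx: 0, 5.952, 3.632, 3.616, 2.64, 1.216, 0.128 → R0 = 17.184
x·lx·mx: 0, 5.952, 7.264, 10.848, 10.56, 6.08, 0.768 → Σ = 41.472
T = 41.472 / 17.184 = 2.413408… → 2.41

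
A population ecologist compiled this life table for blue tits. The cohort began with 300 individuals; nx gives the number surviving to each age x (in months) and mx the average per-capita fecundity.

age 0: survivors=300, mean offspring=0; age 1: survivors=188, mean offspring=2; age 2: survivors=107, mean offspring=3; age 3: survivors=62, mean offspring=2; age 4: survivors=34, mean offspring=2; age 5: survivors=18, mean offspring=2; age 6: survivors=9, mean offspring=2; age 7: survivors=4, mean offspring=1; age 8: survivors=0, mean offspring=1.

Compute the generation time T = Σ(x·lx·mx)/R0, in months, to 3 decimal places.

lx = nx/n0 = nx/300: 1, 0.62667…, 0.35667…, 0.20667…, 0.11333…, 0.06, 0.03, 0.01333…, 0
lx·mx: 0, 1.253333…, 1.07…, 0.413333…, 0.226667…, 0.12, 0.06, 0.013333…, 0 → R0 = 3.156667…
x·lx·mx: 0, 1.253333…, 2.14…, 1.24…, 0.906667…, 0.6, 0.36, 0.093333…, 0 → Σ = 6.593333…
T = 6.593333… / 3.156667… = 2.088701… → 2.089

2.089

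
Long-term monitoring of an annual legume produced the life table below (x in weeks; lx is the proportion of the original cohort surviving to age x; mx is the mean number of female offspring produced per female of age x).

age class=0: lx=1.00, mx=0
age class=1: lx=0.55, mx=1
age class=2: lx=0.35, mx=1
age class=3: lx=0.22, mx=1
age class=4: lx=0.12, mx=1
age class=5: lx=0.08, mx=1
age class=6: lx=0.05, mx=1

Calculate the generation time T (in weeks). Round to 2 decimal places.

2.26

lx·mx: 0, 0.55, 0.35, 0.22, 0.12, 0.08, 0.05 → R0 = 1.37
x·lx·mx: 0, 0.55, 0.7, 0.66, 0.48, 0.4, 0.3 → Σ = 3.09
T = 3.09 / 1.37 = 2.255474… → 2.26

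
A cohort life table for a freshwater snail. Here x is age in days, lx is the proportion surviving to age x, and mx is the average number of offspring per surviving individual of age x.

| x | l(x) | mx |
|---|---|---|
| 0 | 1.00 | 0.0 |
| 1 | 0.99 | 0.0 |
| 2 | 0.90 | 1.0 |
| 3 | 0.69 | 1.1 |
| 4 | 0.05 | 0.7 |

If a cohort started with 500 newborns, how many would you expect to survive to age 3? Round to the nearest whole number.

345

Expected survivors = N0 · l_3 = 500 × 0.69 = 345 → 345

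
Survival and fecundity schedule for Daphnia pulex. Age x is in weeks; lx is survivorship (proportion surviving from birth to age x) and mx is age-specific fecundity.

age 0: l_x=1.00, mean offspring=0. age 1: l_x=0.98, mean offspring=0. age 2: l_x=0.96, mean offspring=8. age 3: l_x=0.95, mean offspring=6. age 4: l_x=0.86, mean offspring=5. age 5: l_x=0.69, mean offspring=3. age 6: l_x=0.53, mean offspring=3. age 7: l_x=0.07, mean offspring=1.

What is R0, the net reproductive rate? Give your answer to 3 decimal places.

lx·mx by age: 0, 0, 7.68, 5.7, 4.3, 2.07, 1.59, 0.07
R0 = Σ lx·mx = 21.41 → 21.410

21.410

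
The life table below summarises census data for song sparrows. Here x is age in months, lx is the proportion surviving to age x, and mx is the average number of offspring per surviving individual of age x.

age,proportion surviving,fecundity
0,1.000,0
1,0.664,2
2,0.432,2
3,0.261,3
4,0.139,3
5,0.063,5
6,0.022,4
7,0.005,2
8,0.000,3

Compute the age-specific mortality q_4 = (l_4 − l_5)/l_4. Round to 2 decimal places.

0.55

q_4 = (l_4 − l_5) / l_4 = (0.139 − 0.063) / 0.139
     = 0.076 / 0.139 = 0.546763… → 0.55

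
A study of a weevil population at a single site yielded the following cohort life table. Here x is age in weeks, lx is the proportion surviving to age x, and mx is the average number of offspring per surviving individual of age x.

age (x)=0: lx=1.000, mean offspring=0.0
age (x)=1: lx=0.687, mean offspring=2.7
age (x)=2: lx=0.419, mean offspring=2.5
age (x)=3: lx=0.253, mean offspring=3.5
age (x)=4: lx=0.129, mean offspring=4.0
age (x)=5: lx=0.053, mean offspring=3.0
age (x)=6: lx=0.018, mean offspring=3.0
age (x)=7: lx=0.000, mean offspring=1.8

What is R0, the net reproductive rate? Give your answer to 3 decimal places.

lx·mx by age: 0, 1.8549, 1.0475, 0.8855, 0.516, 0.159, 0.054, 0
R0 = Σ lx·mx = 4.5169 → 4.517

4.517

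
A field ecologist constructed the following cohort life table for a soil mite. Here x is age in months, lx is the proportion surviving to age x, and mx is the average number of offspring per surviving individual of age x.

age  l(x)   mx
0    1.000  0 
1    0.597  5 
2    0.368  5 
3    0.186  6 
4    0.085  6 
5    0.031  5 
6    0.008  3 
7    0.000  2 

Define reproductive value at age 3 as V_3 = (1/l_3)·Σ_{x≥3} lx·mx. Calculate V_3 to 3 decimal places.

9.704

lx·mx for x ≥ 3: 1.116, 0.51, 0.155, 0.024, 0 → sum = 1.805
V_3 = 1.805 / l_3 = 1.805 / 0.186 = 9.704301… → 9.704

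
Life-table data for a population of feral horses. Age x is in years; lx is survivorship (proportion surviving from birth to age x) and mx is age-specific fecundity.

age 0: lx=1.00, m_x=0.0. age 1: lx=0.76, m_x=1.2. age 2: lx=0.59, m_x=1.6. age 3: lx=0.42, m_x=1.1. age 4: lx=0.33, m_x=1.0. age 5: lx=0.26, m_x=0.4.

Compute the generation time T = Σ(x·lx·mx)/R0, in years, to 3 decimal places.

lx·mx: 0, 0.912, 0.944, 0.462, 0.33, 0.104 → R0 = 2.752
x·lx·mx: 0, 0.912, 1.888, 1.386, 1.32, 0.52 → Σ = 6.026
T = 6.026 / 2.752 = 2.18968… → 2.190

2.190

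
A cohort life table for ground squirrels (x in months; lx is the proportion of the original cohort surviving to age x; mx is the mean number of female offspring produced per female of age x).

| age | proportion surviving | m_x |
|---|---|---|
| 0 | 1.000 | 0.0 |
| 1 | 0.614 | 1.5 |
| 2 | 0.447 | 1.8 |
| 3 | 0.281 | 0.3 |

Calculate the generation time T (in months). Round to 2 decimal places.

lx·mx: 0, 0.921, 0.8046, 0.0843 → R0 = 1.8099
x·lx·mx: 0, 0.921, 1.6092, 0.2529 → Σ = 2.7831
T = 2.7831 / 1.8099 = 1.537709… → 1.54

1.54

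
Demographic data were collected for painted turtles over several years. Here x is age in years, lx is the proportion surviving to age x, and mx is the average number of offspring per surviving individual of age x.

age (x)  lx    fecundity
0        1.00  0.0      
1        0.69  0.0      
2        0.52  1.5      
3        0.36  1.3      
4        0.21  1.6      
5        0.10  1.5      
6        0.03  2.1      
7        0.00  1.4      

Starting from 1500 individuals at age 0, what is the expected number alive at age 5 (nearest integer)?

Expected survivors = N0 · l_5 = 1500 × 0.10 = 150 → 150

150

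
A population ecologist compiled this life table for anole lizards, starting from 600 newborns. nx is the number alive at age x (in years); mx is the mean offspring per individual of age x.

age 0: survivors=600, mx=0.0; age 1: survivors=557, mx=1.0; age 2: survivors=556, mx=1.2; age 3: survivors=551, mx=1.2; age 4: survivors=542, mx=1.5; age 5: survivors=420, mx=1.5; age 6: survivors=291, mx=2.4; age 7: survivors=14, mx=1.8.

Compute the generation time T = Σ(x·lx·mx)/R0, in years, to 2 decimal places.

lx = nx/n0 = nx/600: 1, 0.92833…, 0.92667…, 0.91833…, 0.90333…, 0.7, 0.485, 0.02333…
lx·mx: 0, 0.928333…, 1.112…, 1.102…, 1.355…, 1.05, 1.164, 0.042… → R0 = 6.753333…
x·lx·mx: 0, 0.928333…, 2.224…, 3.306…, 5.42…, 5.25, 6.984, 0.294… → Σ = 24.406333…
T = 24.406333… / 6.753333… = 3.613968… → 3.61

3.61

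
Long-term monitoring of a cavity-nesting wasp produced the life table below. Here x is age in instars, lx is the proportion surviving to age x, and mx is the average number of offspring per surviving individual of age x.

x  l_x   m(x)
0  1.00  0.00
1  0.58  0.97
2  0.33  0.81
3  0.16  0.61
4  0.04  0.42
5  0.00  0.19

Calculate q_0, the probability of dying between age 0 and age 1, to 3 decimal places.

q_0 = (l_0 − l_1) / l_0 = (1 − 0.58) / 1
     = 0.42 / 1 = 0.42 → 0.420

0.420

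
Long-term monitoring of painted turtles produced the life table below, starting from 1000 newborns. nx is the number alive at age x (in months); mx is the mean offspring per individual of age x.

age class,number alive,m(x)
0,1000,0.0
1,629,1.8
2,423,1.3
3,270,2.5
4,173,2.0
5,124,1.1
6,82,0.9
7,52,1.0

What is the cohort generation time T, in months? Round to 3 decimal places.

lx = nx/n0 = nx/1000: 1, 0.629, 0.423, 0.27, 0.173, 0.124, 0.082, 0.052
lx·mx: 0, 1.1322, 0.5499, 0.675, 0.346, 0.1364, 0.0738, 0.052 → R0 = 2.9653
x·lx·mx: 0, 1.1322, 1.0998, 2.025, 1.384, 0.682, 0.4428, 0.364 → Σ = 7.1298
T = 7.1298 / 2.9653 = 2.404411… → 2.404

2.404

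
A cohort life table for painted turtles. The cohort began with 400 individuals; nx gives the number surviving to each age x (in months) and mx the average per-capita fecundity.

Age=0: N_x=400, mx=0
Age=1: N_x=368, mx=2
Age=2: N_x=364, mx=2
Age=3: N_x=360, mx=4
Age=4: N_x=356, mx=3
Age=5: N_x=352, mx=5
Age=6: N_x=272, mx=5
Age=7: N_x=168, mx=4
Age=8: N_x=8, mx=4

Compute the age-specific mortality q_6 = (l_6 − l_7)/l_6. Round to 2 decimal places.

lx = nx/n0 = nx/400: 1, 0.92, 0.91, 0.9, 0.89, 0.88, 0.68, 0.42, 0.02
q_6 = (l_6 − l_7) / l_6 = (0.68 − 0.42) / 0.68
     = 0.26 / 0.68 = 0.382353… → 0.38

0.38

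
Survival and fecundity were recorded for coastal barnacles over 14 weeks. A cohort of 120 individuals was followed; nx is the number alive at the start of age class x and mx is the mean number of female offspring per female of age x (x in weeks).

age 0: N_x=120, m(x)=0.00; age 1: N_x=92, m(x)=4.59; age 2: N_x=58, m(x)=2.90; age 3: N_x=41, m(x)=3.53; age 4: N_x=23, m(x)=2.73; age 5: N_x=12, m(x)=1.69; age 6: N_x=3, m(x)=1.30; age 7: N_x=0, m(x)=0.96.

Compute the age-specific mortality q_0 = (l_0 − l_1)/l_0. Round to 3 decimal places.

0.233

lx = nx/n0 = nx/120: 1, 0.76667…, 0.48333…, 0.34167…, 0.19167…, 0.1, 0.025, 0
q_0 = (l_0 − l_1) / l_0 = (1 − 0.766667…) / 1
     = 0.233333… / 1 = 0.233333… → 0.233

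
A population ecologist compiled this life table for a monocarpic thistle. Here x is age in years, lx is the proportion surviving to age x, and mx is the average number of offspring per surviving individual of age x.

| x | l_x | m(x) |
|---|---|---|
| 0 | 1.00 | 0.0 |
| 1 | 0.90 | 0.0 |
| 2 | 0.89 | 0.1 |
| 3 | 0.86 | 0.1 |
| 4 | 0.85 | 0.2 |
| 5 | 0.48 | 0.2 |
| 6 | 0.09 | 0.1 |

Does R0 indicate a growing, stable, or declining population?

declining

R0 = Σ lx·mx = 0 + 0 + 0.089 + 0.086 + 0.17 + 0.096 + 0.009 = 0.45
R0 < 1, so the population is declining.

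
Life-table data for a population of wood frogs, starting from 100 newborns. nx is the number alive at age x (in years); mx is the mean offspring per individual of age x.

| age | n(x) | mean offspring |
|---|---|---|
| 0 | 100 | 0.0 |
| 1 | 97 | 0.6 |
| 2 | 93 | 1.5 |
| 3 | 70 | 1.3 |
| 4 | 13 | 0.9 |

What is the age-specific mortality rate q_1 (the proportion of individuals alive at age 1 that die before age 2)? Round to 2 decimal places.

lx = nx/n0 = nx/100: 1, 0.97, 0.93, 0.7, 0.13
q_1 = (l_1 − l_2) / l_1 = (0.97 − 0.93) / 0.97
     = 0.04 / 0.97 = 0.041237… → 0.04

0.04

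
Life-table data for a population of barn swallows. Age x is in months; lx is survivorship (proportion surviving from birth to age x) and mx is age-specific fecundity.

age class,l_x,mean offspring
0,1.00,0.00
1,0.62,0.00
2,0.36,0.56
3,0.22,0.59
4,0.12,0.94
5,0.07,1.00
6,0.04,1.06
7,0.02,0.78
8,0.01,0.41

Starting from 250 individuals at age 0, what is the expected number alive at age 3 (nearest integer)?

Expected survivors = N0 · l_3 = 250 × 0.22 = 55 → 55

55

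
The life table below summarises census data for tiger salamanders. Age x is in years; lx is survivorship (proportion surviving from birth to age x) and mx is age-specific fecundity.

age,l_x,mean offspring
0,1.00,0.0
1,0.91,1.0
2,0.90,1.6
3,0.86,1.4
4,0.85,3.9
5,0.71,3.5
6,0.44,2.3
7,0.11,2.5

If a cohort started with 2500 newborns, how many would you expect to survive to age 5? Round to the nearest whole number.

Expected survivors = N0 · l_5 = 2500 × 0.71 = 1775 → 1775

1775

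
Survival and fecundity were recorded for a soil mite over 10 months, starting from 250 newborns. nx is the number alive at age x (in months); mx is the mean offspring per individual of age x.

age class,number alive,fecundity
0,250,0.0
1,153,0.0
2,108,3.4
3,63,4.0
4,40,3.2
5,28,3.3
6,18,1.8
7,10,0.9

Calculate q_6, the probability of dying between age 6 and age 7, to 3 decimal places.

lx = nx/n0 = nx/250: 1, 0.612, 0.432, 0.252, 0.16, 0.112, 0.072, 0.04
q_6 = (l_6 − l_7) / l_6 = (0.072 − 0.04) / 0.072
     = 0.032 / 0.072 = 0.444444… → 0.444

0.444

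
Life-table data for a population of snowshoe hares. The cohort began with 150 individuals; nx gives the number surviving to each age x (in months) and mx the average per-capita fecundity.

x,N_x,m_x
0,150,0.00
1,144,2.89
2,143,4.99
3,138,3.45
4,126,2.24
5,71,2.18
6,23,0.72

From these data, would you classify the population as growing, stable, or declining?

lx = nx/n0 = nx/150: 1, 0.96, 0.95333…, 0.92, 0.84, 0.47333…, 0.15333…
R0 = Σ lx·mx = 0 + 2.7744 + 4.757133… + 3.174 + 1.8816 + 1.031867… + 0.1104… = 13.7294…
R0 > 1, so the population is growing.

growing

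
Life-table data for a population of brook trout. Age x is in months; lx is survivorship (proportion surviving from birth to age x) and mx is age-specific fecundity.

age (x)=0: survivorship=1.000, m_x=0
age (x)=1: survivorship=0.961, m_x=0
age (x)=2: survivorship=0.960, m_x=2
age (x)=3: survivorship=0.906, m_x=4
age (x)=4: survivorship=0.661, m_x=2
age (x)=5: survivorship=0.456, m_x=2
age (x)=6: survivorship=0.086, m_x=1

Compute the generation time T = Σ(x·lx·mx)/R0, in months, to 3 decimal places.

lx·mx: 0, 0, 1.92, 3.624, 1.322, 0.912, 0.086 → R0 = 7.864
x·lx·mx: 0, 0, 3.84, 10.872, 5.288, 4.56, 0.516 → Σ = 25.076
T = 25.076 / 7.864 = 3.188708… → 3.189

3.189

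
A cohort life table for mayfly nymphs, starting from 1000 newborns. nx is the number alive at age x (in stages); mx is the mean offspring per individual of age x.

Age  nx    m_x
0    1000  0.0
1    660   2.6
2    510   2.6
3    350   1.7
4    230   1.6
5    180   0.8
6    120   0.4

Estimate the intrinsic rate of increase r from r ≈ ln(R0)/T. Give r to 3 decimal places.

lx = nx/n0 = nx/1000: 1, 0.66, 0.51, 0.35, 0.23, 0.18, 0.12
R0 = Σ lx·mx = 0 + 1.716 + 1.326 + 0.595 + 0.368 + 0.144 + 0.048 = 4.197
Σ x·lx·mx = 8.633; T = 8.633/4.197 = 2.05695…
r ≈ ln(R0)/T = ln(4.197)/2.05695… = 0.69733… → 0.697

0.697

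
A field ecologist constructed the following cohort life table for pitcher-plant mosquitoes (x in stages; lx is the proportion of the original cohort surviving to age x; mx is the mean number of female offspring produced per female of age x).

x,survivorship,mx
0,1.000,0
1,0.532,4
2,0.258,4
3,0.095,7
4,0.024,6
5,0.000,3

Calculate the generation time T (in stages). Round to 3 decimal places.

1.704

lx·mx: 0, 2.128, 1.032, 0.665, 0.144, 0 → R0 = 3.969
x·lx·mx: 0, 2.128, 2.064, 1.995, 0.576, 0 → Σ = 6.763
T = 6.763 / 3.969 = 1.703956… → 1.704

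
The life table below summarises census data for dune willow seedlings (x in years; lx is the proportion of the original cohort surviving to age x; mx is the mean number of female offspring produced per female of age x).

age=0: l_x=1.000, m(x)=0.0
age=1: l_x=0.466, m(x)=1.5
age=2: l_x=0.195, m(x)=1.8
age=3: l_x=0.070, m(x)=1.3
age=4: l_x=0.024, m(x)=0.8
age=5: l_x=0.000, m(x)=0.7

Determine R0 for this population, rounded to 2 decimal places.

1.16

lx·mx by age: 0, 0.699, 0.351, 0.091, 0.0192, 0
R0 = Σ lx·mx = 1.1602 → 1.16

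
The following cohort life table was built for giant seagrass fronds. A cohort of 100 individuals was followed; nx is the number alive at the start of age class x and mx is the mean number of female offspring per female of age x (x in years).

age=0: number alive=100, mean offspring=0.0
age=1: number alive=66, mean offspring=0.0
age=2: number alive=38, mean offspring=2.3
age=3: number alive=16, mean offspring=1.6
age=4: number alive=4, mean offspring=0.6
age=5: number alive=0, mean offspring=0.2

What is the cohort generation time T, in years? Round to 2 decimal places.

2.26

lx = nx/n0 = nx/100: 1, 0.66, 0.38, 0.16, 0.04, 0
lx·mx: 0, 0, 0.874, 0.256, 0.024, 0 → R0 = 1.154
x·lx·mx: 0, 0, 1.748, 0.768, 0.096, 0 → Σ = 2.612
T = 2.612 / 1.154 = 2.263432… → 2.26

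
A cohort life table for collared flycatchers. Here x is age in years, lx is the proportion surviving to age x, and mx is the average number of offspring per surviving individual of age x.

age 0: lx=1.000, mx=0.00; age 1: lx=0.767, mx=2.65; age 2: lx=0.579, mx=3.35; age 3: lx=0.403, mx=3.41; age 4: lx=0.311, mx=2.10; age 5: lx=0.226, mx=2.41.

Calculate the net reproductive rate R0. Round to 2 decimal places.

6.54

lx·mx by age: 0, 2.03255, 1.93965, 1.37423, 0.6531, 0.54466
R0 = Σ lx·mx = 6.54419 → 6.54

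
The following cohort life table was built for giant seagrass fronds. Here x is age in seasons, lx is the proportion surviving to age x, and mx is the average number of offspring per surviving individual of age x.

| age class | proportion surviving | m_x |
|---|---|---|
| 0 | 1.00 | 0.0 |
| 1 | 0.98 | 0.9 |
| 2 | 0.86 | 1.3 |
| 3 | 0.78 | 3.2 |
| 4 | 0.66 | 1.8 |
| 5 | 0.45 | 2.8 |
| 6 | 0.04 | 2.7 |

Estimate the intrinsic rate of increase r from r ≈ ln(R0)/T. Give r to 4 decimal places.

0.6175

R0 = Σ lx·mx = 0 + 0.882 + 1.118 + 2.496 + 1.188 + 1.26 + 0.108 = 7.052
Σ x·lx·mx = 22.306; T = 22.306/7.052 = 3.16307…
r ≈ ln(R0)/T = ln(7.052)/3.16307… = 0.617536… → 0.6175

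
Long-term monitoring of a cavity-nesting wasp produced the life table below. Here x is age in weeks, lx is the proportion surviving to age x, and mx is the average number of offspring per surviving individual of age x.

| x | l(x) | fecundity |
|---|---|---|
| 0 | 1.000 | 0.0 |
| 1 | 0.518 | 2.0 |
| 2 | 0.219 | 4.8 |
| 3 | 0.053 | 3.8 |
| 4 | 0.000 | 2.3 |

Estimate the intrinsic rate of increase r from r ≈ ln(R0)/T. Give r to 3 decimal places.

0.506

R0 = Σ lx·mx = 0 + 1.036 + 1.0512 + 0.2014 + 0 = 2.2886
Σ x·lx·mx = 3.7426; T = 3.7426/2.2886 = 1.63532…
r ≈ ln(R0)/T = ln(2.2886)/1.63532… = 0.50629… → 0.506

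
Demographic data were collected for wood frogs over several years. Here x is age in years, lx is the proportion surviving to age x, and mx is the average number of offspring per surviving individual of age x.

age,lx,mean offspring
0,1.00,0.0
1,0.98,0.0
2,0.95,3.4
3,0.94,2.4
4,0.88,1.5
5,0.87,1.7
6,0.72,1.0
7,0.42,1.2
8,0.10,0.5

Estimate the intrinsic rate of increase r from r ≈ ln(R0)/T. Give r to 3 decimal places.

R0 = Σ lx·mx = 0 + 0 + 3.23 + 2.256 + 1.32 + 1.479 + 0.72 + 0.504 + 0.05 = 9.559
Σ x·lx·mx = 34.151; T = 34.151/9.559 = 3.57265…
r ≈ ln(R0)/T = ln(9.559)/3.57265… = 0.63188… → 0.632

0.632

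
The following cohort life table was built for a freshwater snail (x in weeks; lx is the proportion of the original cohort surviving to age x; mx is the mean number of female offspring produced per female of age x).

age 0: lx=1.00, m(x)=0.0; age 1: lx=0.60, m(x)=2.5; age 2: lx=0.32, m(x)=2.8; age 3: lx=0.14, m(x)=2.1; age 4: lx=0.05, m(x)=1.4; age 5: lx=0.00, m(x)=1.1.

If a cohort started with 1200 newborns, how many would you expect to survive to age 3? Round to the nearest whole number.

Expected survivors = N0 · l_3 = 1200 × 0.14 = 168 → 168

168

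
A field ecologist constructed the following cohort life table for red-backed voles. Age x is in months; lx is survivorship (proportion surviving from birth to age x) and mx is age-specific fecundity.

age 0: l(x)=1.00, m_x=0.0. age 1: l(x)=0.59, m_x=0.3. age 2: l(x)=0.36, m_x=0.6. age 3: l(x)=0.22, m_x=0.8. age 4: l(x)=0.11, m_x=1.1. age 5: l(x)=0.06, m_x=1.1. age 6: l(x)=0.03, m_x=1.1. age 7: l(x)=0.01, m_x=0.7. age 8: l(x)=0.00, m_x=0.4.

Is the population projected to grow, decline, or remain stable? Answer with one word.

declining

R0 = Σ lx·mx = 0 + 0.177 + 0.216 + 0.176 + 0.121 + 0.066 + 0.033 + 0.007 + 0 = 0.796
R0 < 1, so the population is declining.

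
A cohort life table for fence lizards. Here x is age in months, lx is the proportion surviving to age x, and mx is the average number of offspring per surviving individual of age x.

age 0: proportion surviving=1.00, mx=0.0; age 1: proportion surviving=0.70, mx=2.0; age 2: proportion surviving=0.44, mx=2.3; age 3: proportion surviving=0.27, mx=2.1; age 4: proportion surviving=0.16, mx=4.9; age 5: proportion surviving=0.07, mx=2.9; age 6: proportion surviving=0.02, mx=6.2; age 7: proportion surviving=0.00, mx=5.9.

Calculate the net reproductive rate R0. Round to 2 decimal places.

4.09

lx·mx by age: 0, 1.4, 1.012, 0.567, 0.784, 0.203, 0.124, 0
R0 = Σ lx·mx = 4.09 → 4.09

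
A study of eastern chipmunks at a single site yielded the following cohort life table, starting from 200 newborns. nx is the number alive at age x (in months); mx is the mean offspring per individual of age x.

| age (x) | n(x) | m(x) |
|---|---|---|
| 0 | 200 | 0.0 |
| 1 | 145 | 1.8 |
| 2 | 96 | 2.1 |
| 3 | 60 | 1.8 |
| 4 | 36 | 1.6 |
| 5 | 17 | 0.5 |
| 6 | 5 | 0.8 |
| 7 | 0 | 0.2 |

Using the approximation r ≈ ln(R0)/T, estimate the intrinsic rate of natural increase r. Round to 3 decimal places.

lx = nx/n0 = nx/200: 1, 0.725, 0.48, 0.3, 0.18, 0.085, 0.025, 0
R0 = Σ lx·mx = 0 + 1.305 + 1.008 + 0.54 + 0.288 + 0.0425 + 0.02 + 0 = 3.2035
Σ x·lx·mx = 6.4255; T = 6.4255/3.2035 = 2.00577…
r ≈ ln(R0)/T = ln(3.2035)/2.00577… = 0.58045… → 0.580

0.580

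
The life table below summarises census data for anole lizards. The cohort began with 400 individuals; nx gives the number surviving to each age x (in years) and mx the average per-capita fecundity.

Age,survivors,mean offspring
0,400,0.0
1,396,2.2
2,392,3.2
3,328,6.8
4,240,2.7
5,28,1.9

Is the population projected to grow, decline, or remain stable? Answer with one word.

growing

lx = nx/n0 = nx/400: 1, 0.99, 0.98, 0.82, 0.6, 0.07
R0 = Σ lx·mx = 0 + 2.178 + 3.136 + 5.576 + 1.62 + 0.133 = 12.643
R0 > 1, so the population is growing.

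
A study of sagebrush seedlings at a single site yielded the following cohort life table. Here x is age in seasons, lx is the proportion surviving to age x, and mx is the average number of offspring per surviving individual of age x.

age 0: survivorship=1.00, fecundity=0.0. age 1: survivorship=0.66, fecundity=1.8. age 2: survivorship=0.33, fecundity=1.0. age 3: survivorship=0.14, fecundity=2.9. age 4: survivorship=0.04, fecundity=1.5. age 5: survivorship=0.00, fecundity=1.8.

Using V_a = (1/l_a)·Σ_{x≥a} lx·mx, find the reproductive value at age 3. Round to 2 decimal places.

3.33

lx·mx for x ≥ 3: 0.406, 0.06, 0 → sum = 0.466
V_3 = 0.466 / l_3 = 0.466 / 0.14 = 3.328571… → 3.33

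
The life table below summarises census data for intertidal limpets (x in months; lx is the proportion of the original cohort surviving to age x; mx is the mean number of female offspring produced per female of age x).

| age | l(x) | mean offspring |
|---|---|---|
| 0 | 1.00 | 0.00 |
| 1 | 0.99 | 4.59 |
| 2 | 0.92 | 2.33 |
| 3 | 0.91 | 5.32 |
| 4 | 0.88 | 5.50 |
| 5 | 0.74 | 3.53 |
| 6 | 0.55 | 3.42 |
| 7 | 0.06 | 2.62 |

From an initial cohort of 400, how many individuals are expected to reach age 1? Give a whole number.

396

Expected survivors = N0 · l_1 = 400 × 0.99 = 396 → 396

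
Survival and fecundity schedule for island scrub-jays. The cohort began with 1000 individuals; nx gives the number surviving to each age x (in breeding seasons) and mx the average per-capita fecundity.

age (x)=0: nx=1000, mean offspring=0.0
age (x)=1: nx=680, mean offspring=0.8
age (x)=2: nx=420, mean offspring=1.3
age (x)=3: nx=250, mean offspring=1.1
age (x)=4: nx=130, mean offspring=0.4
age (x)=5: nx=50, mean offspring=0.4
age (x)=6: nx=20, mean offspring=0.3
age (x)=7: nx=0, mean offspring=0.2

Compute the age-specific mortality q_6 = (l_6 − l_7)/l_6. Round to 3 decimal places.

lx = nx/n0 = nx/1000: 1, 0.68, 0.42, 0.25, 0.13, 0.05, 0.02, 0
q_6 = (l_6 − l_7) / l_6 = (0.02 − 0) / 0.02
     = 0.02 / 0.02 = 1 → 1.000

1.000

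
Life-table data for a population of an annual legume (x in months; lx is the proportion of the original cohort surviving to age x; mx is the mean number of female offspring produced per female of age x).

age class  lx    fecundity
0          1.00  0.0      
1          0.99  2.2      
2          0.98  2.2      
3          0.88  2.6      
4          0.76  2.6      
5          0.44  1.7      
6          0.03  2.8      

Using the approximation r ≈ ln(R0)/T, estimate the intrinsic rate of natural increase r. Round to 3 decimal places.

R0 = Σ lx·mx = 0 + 2.178 + 2.156 + 2.288 + 1.976 + 0.748 + 0.084 = 9.43
Σ x·lx·mx = 25.502; T = 25.502/9.43 = 2.70435…
r ≈ ln(R0)/T = ln(9.43)/2.70435… = 0.82974… → 0.830

0.830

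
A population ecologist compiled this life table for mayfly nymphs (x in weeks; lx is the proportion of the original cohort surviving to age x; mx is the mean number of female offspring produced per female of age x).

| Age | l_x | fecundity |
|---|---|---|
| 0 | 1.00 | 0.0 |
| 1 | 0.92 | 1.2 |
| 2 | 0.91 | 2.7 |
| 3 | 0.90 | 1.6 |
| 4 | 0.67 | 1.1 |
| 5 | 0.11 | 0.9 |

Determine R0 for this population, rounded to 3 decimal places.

lx·mx by age: 0, 1.104, 2.457, 1.44, 0.737, 0.099
R0 = Σ lx·mx = 5.837 → 5.837

5.837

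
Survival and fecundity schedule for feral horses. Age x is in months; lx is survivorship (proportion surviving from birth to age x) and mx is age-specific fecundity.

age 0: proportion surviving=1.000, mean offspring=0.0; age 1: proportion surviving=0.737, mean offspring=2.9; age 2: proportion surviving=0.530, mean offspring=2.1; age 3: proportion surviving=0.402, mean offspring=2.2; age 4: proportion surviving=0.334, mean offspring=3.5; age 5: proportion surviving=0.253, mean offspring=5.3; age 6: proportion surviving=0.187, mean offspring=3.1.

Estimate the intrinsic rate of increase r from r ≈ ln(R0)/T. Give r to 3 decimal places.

R0 = Σ lx·mx = 0 + 2.1373 + 1.113 + 0.8844 + 1.169 + 1.3409 + 0.5797 = 7.2243
Σ x·lx·mx = 21.8752; T = 21.8752/7.2243 = 3.028…
r ≈ ln(R0)/T = ln(7.2243)/3.028… = 0.65305… → 0.653

0.653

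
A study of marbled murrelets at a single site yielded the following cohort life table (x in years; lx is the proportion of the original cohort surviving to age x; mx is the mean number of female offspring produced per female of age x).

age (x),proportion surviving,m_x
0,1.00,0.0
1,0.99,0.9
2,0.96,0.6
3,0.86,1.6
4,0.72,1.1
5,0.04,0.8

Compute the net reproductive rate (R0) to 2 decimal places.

lx·mx by age: 0, 0.891, 0.576, 1.376, 0.792, 0.032
R0 = Σ lx·mx = 3.667 → 3.67

3.67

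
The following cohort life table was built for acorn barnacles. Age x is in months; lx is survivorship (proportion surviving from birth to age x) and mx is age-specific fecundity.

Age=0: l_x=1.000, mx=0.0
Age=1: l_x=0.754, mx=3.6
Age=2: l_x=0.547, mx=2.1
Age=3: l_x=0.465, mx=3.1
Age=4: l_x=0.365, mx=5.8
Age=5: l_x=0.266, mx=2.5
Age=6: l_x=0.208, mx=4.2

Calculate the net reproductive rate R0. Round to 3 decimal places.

lx·mx by age: 0, 2.7144, 1.1487, 1.4415, 2.117, 0.665, 0.8736
R0 = Σ lx·mx = 8.9602 → 8.960

8.960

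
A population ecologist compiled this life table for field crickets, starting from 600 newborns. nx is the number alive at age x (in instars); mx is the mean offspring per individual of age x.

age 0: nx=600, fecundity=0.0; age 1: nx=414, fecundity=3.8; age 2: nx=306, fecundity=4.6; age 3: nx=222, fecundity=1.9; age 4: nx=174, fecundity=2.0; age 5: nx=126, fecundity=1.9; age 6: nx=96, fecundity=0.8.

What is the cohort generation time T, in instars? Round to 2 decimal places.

2.14

lx = nx/n0 = nx/600: 1, 0.69, 0.51, 0.37, 0.29, 0.21, 0.16
lx·mx: 0, 2.622, 2.346, 0.703, 0.58, 0.399, 0.128 → R0 = 6.778
x·lx·mx: 0, 2.622, 4.692, 2.109, 2.32, 1.995, 0.768 → Σ = 14.506
T = 14.506 / 6.778 = 2.140159… → 2.14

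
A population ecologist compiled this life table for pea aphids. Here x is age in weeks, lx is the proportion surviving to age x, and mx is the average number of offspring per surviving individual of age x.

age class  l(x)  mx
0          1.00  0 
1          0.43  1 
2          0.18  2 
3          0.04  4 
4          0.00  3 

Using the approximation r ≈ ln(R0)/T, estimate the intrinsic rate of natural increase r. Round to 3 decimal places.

R0 = Σ lx·mx = 0 + 0.43 + 0.36 + 0.16 + 0 = 0.95
Σ x·lx·mx = 1.63; T = 1.63/0.95 = 1.71579…
r ≈ ln(R0)/T = ln(0.95)/1.71579… = -0.02989… → -0.030

-0.030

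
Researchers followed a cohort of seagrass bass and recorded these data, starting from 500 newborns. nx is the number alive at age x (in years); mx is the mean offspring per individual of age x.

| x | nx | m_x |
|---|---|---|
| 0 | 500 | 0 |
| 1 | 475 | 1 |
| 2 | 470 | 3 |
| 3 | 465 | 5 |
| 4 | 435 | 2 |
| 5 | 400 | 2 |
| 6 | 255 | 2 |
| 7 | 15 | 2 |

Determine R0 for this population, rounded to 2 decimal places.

lx = nx/n0 = nx/500: 1, 0.95, 0.94, 0.93, 0.87, 0.8, 0.51, 0.03
lx·mx by age: 0, 0.95, 2.82, 4.65, 1.74, 1.6, 1.02, 0.06
R0 = Σ lx·mx = 12.84 → 12.84

12.84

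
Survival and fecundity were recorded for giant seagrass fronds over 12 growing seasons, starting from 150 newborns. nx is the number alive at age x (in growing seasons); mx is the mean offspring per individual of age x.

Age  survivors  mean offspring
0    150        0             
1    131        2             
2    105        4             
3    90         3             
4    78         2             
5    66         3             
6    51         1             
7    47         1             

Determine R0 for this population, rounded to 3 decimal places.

lx = nx/n0 = nx/150: 1, 0.87333…, 0.7, 0.6, 0.52, 0.44, 0.34, 0.31333…
lx·mx by age: 0, 1.746667…, 2.8, 1.8, 1.04, 1.32, 0.34, 0.313333…
R0 = Σ lx·mx = 9.36… → 9.360

9.360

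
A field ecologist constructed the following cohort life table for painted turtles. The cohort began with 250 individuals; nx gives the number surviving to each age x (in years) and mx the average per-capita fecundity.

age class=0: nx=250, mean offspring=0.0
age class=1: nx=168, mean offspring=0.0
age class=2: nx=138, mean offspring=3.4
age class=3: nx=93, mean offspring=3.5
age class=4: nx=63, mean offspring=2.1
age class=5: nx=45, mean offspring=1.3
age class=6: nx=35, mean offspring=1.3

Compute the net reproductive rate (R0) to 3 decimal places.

lx = nx/n0 = nx/250: 1, 0.672, 0.552, 0.372, 0.252, 0.18, 0.14
lx·mx by age: 0, 0, 1.8768, 1.302, 0.5292, 0.234, 0.182
R0 = Σ lx·mx = 4.124 → 4.124

4.124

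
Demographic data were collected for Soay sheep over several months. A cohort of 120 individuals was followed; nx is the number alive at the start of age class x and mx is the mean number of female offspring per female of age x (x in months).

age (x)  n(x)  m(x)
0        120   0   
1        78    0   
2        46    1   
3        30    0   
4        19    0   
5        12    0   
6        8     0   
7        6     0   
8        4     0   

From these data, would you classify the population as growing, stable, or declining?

lx = nx/n0 = nx/120: 1, 0.65, 0.38333…, 0.25, 0.15833…, 0.1, 0.06667…, 0.05, 0.03333…
R0 = Σ lx·mx = 0 + 0 + 0.383333… + 0 + 0 + 0 + 0 + 0 + 0 = 0.383333…
R0 < 1, so the population is declining.

declining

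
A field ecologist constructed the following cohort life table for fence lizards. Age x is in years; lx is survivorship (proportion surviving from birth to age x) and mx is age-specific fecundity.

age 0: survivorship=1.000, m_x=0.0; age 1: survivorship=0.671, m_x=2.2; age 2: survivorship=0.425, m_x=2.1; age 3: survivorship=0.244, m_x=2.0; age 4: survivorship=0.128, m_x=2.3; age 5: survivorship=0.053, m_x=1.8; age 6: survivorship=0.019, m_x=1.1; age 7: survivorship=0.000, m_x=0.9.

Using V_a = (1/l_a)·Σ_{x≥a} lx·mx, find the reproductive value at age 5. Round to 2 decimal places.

lx·mx for x ≥ 5: 0.0954, 0.0209, 0 → sum = 0.1163
V_5 = 0.1163 / l_5 = 0.1163 / 0.053 = 2.19434… → 2.19

2.19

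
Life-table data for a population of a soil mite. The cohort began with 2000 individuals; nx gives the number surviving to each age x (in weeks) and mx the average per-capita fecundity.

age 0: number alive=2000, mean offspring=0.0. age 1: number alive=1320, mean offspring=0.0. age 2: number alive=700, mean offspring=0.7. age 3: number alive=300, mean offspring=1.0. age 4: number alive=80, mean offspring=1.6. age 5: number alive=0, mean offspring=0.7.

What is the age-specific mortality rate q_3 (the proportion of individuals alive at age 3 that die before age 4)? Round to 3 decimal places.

0.733

lx = nx/n0 = nx/2000: 1, 0.66, 0.35, 0.15, 0.04, 0
q_3 = (l_3 − l_4) / l_3 = (0.15 − 0.04) / 0.15
     = 0.11 / 0.15 = 0.733333… → 0.733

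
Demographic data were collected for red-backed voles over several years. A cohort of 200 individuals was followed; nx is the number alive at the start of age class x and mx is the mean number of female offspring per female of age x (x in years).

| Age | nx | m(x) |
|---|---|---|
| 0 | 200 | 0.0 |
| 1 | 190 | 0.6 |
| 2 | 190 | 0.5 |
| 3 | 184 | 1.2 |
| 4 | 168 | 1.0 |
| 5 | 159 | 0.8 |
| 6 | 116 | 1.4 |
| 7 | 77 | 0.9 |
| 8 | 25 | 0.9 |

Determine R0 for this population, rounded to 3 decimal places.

4.896

lx = nx/n0 = nx/200: 1, 0.95, 0.95, 0.92, 0.84, 0.795, 0.58, 0.385, 0.125
lx·mx by age: 0, 0.57, 0.475, 1.104, 0.84, 0.636, 0.812, 0.3465, 0.1125
R0 = Σ lx·mx = 4.896 → 4.896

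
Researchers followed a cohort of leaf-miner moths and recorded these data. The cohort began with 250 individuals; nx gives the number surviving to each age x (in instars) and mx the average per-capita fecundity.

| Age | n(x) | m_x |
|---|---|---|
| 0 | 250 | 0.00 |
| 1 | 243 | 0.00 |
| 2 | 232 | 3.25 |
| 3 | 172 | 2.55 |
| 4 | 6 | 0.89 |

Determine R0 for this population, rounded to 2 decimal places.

lx = nx/n0 = nx/250: 1, 0.972, 0.928, 0.688, 0.024
lx·mx by age: 0, 0, 3.016, 1.7544, 0.02136
R0 = Σ lx·mx = 4.79176 → 4.79

4.79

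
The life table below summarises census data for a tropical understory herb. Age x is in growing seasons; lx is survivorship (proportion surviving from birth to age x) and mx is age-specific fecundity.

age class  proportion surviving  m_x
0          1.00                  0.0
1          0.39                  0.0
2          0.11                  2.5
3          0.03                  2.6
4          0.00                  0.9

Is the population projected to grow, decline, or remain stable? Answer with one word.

R0 = Σ lx·mx = 0 + 0 + 0.275 + 0.078 + 0 = 0.353
R0 < 1, so the population is declining.

declining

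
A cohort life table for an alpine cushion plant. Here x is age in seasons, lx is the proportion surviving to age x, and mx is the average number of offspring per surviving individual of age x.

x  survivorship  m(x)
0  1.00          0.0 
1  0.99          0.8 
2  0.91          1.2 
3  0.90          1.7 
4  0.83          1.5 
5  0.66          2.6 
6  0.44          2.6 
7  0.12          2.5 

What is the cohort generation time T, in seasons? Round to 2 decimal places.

lx·mx: 0, 0.792, 1.092, 1.53, 1.245, 1.716, 1.144, 0.3 → R0 = 7.819
x·lx·mx: 0, 0.792, 2.184, 4.59, 4.98, 8.58, 6.864, 2.1 → Σ = 30.09
T = 30.09 / 7.819 = 3.848318… → 3.85

3.85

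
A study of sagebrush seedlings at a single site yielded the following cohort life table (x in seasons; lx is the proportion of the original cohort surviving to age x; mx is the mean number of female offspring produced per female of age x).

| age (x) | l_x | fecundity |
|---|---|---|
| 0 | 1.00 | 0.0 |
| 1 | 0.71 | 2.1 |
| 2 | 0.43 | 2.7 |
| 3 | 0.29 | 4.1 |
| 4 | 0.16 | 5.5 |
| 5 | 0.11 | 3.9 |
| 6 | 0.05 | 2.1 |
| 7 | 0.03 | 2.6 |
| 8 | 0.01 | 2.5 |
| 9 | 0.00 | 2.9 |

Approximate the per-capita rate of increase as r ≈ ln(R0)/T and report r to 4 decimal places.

0.6237

R0 = Σ lx·mx = 0 + 1.491 + 1.161 + 1.189 + 0.88 + 0.429 + 0.105 + 0.078 + 0.025 + 0 = 5.358
Σ x·lx·mx = 14.421; T = 14.421/5.358 = 2.69149…
r ≈ ln(R0)/T = ln(5.358)/2.69149… = 0.623666… → 0.6237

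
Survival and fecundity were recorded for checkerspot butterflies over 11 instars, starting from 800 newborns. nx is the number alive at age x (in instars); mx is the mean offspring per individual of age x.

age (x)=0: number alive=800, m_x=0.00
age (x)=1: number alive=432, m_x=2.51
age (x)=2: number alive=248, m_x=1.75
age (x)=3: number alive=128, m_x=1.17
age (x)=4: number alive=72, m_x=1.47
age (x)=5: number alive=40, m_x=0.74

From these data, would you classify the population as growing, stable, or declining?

lx = nx/n0 = nx/800: 1, 0.54, 0.31, 0.16, 0.09, 0.05
R0 = Σ lx·mx = 0 + 1.3554 + 0.5425 + 0.1872 + 0.1323 + 0.037 = 2.2544
R0 > 1, so the population is growing.

growing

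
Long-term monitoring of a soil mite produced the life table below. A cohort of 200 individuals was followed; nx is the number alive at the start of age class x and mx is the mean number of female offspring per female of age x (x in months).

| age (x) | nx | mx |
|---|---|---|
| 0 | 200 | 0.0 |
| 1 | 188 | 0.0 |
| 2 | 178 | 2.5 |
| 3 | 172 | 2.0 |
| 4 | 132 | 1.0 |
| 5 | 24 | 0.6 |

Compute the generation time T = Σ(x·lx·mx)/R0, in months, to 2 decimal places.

2.70

lx = nx/n0 = nx/200: 1, 0.94, 0.89, 0.86, 0.66, 0.12
lx·mx: 0, 0, 2.225, 1.72, 0.66, 0.072 → R0 = 4.677
x·lx·mx: 0, 0, 4.45, 5.16, 2.64, 0.36 → Σ = 12.61
T = 12.61 / 4.677 = 2.696173… → 2.70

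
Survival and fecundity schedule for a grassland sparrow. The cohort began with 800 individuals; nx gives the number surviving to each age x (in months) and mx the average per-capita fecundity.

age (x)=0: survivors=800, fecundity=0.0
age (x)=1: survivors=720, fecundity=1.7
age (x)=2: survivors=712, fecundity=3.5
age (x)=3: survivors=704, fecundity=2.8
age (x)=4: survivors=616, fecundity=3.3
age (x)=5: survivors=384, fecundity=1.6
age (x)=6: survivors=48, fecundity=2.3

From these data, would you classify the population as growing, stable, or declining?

lx = nx/n0 = nx/800: 1, 0.9, 0.89, 0.88, 0.77, 0.48, 0.06
R0 = Σ lx·mx = 0 + 1.53 + 3.115 + 2.464 + 2.541 + 0.768 + 0.138 = 10.556
R0 > 1, so the population is growing.

growing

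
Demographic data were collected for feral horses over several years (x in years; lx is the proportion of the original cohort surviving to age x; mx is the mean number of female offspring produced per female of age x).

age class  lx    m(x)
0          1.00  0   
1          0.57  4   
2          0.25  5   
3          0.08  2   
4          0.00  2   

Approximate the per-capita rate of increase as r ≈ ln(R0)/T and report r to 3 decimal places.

R0 = Σ lx·mx = 0 + 2.28 + 1.25 + 0.16 + 0 = 3.69
Σ x·lx·mx = 5.26; T = 5.26/3.69 = 1.42547…
r ≈ ln(R0)/T = ln(3.69)/1.42547… = 0.91592… → 0.916

0.916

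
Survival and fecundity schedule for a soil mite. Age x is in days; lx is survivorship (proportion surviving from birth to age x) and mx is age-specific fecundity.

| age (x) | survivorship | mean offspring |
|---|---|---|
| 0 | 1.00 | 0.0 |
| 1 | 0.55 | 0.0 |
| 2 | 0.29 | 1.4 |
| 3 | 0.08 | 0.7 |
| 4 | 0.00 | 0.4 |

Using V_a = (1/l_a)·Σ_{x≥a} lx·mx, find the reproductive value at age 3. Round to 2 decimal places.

0.70

lx·mx for x ≥ 3: 0.056, 0 → sum = 0.056
V_3 = 0.056 / l_3 = 0.056 / 0.08 = 0.7 → 0.70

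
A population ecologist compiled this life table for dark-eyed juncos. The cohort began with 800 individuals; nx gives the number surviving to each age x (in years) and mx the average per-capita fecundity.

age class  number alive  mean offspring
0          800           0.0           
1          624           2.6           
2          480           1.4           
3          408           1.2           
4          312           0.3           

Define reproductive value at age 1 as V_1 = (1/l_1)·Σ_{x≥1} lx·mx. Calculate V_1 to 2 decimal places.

4.61

lx = nx/n0 = nx/800: 1, 0.78, 0.6, 0.51, 0.39
lx·mx for x ≥ 1: 2.028, 0.84, 0.612, 0.117 → sum = 3.597
V_1 = 3.597 / l_1 = 3.597 / 0.78 = 4.611538… → 4.61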